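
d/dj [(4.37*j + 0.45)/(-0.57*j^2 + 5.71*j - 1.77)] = (2.4909*j^2 + 0.513000000000002*j - 10.3044)/(0.3249*j^4 - 6.5094*j^3 + 34.6219*j^2 - 20.2134*j + 3.1329)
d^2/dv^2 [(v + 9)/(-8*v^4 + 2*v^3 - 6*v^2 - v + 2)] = 2*(-(v + 9)*(32*v^3 - 6*v^2 + 12*v + 1)^2 + (32*v^3 - 6*v^2 + 12*v + 6*(v + 9)*(8*v^2 - v + 1) + 1)*(8*v^4 - 2*v^3 + 6*v^2 + v - 2))/(8*v^4 - 2*v^3 + 6*v^2 + v - 2)^3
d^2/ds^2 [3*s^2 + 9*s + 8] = 6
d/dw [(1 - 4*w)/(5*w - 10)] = 7/(5*(w - 2)^2)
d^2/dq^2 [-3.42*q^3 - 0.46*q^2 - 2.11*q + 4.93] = -20.52*q - 0.92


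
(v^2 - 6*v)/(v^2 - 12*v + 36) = v/(v - 6)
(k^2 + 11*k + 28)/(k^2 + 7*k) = (k + 4)/k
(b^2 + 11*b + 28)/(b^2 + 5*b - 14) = (b + 4)/(b - 2)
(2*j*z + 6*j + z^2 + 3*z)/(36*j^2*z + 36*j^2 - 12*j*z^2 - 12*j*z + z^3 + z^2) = (2*j*z + 6*j + z^2 + 3*z)/(36*j^2*z + 36*j^2 - 12*j*z^2 - 12*j*z + z^3 + z^2)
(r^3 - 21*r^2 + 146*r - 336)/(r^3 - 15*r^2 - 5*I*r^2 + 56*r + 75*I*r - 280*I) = (r - 6)/(r - 5*I)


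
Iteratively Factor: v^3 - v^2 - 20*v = (v - 5)*(v^2 + 4*v) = v*(v - 5)*(v + 4)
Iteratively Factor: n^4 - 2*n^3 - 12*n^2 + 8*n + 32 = (n + 2)*(n^3 - 4*n^2 - 4*n + 16) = (n - 4)*(n + 2)*(n^2 - 4) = (n - 4)*(n + 2)^2*(n - 2)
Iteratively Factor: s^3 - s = (s)*(s^2 - 1) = s*(s + 1)*(s - 1)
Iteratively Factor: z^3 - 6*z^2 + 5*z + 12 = (z - 3)*(z^2 - 3*z - 4) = (z - 3)*(z + 1)*(z - 4)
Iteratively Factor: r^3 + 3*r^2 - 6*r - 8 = (r + 1)*(r^2 + 2*r - 8) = (r - 2)*(r + 1)*(r + 4)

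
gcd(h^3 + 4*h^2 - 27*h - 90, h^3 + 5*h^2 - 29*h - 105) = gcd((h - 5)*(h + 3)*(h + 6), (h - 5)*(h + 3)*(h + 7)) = h^2 - 2*h - 15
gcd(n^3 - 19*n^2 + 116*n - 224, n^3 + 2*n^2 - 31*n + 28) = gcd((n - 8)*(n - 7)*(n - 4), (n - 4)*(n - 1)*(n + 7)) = n - 4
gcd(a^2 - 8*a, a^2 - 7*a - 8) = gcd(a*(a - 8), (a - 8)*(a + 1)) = a - 8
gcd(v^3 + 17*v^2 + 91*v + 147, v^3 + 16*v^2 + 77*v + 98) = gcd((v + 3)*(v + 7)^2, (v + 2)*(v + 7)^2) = v^2 + 14*v + 49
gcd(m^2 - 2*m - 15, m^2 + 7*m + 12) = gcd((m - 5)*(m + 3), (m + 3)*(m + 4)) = m + 3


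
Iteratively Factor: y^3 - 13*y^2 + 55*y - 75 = (y - 3)*(y^2 - 10*y + 25) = (y - 5)*(y - 3)*(y - 5)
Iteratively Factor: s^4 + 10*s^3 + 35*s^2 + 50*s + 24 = (s + 1)*(s^3 + 9*s^2 + 26*s + 24) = (s + 1)*(s + 3)*(s^2 + 6*s + 8) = (s + 1)*(s + 3)*(s + 4)*(s + 2)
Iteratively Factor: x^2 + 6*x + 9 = (x + 3)*(x + 3)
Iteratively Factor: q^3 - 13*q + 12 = (q + 4)*(q^2 - 4*q + 3) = (q - 1)*(q + 4)*(q - 3)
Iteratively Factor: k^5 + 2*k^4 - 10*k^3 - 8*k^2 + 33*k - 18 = (k - 2)*(k^4 + 4*k^3 - 2*k^2 - 12*k + 9) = (k - 2)*(k - 1)*(k^3 + 5*k^2 + 3*k - 9) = (k - 2)*(k - 1)^2*(k^2 + 6*k + 9) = (k - 2)*(k - 1)^2*(k + 3)*(k + 3)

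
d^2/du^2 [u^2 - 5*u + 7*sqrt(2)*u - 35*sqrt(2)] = 2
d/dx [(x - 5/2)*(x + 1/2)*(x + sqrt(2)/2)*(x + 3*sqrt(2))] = 4*x^3 - 6*x^2 + 21*sqrt(2)*x^2/2 - 14*sqrt(2)*x + 7*x/2 - 35*sqrt(2)/8 - 6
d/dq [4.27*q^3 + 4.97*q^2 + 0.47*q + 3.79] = 12.81*q^2 + 9.94*q + 0.47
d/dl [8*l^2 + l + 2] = 16*l + 1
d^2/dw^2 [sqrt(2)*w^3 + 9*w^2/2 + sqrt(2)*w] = 6*sqrt(2)*w + 9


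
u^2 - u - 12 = (u - 4)*(u + 3)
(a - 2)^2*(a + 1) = a^3 - 3*a^2 + 4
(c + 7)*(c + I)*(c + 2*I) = c^3 + 7*c^2 + 3*I*c^2 - 2*c + 21*I*c - 14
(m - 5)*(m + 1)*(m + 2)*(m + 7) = m^4 + 5*m^3 - 27*m^2 - 101*m - 70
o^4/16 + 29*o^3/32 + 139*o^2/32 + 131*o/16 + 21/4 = (o/4 + 1/2)*(o/4 + 1)*(o + 3/2)*(o + 7)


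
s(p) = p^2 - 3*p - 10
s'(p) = 2*p - 3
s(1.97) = -12.03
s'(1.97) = 0.94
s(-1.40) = -3.84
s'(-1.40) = -5.80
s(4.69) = -2.07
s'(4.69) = 6.38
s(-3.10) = 8.91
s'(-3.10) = -9.20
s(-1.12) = -5.39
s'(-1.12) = -5.24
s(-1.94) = -0.42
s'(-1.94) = -6.88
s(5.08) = 0.57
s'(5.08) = 7.16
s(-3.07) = 8.63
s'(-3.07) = -9.14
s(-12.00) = 170.00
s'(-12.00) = -27.00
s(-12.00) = 170.00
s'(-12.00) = -27.00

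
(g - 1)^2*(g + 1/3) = g^3 - 5*g^2/3 + g/3 + 1/3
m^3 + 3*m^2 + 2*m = m*(m + 1)*(m + 2)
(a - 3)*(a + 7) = a^2 + 4*a - 21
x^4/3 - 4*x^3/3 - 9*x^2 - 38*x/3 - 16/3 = (x/3 + 1/3)*(x - 8)*(x + 1)*(x + 2)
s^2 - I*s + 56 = (s - 8*I)*(s + 7*I)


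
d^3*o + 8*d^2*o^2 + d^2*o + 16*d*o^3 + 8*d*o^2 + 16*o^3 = (d + 4*o)^2*(d*o + o)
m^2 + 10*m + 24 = (m + 4)*(m + 6)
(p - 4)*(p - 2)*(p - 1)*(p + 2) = p^4 - 5*p^3 + 20*p - 16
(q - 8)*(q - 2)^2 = q^3 - 12*q^2 + 36*q - 32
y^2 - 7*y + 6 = (y - 6)*(y - 1)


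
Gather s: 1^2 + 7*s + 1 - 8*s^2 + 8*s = -8*s^2 + 15*s + 2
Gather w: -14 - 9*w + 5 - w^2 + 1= -w^2 - 9*w - 8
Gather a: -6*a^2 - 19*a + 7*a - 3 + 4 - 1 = -6*a^2 - 12*a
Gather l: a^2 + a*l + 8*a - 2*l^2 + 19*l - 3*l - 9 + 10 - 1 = a^2 + 8*a - 2*l^2 + l*(a + 16)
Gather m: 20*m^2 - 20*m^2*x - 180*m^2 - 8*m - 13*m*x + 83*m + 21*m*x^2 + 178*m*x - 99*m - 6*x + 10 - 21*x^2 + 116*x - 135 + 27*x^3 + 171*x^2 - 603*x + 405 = m^2*(-20*x - 160) + m*(21*x^2 + 165*x - 24) + 27*x^3 + 150*x^2 - 493*x + 280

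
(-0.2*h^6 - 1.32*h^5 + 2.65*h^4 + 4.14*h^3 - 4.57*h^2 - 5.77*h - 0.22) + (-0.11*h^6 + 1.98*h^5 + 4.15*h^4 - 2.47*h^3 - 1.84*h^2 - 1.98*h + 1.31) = -0.31*h^6 + 0.66*h^5 + 6.8*h^4 + 1.67*h^3 - 6.41*h^2 - 7.75*h + 1.09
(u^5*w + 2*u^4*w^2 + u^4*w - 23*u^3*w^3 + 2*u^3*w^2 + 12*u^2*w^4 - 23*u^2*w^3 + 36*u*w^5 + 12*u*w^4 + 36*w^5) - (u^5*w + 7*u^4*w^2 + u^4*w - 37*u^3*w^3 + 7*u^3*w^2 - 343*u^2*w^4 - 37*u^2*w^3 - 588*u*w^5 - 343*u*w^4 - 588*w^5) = -5*u^4*w^2 + 14*u^3*w^3 - 5*u^3*w^2 + 355*u^2*w^4 + 14*u^2*w^3 + 624*u*w^5 + 355*u*w^4 + 624*w^5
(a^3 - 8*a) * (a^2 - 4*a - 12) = a^5 - 4*a^4 - 20*a^3 + 32*a^2 + 96*a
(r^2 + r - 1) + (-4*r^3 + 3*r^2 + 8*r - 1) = -4*r^3 + 4*r^2 + 9*r - 2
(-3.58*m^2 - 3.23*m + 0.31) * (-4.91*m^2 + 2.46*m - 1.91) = 17.5778*m^4 + 7.0525*m^3 - 2.6301*m^2 + 6.9319*m - 0.5921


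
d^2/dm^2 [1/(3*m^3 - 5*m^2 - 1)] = 2*(-m^2*(9*m - 10)^2 + (5 - 9*m)*(-3*m^3 + 5*m^2 + 1))/(-3*m^3 + 5*m^2 + 1)^3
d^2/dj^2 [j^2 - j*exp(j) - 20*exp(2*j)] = -j*exp(j) - 80*exp(2*j) - 2*exp(j) + 2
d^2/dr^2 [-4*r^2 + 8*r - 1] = -8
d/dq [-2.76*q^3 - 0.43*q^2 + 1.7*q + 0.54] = -8.28*q^2 - 0.86*q + 1.7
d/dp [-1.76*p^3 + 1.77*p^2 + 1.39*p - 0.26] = -5.28*p^2 + 3.54*p + 1.39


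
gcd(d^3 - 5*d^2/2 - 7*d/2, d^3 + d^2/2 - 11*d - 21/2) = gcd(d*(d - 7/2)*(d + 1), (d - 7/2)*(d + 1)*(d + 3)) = d^2 - 5*d/2 - 7/2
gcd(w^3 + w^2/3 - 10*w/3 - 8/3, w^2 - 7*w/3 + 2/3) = w - 2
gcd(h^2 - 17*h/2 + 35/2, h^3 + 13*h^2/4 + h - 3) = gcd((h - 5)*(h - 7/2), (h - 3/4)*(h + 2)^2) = 1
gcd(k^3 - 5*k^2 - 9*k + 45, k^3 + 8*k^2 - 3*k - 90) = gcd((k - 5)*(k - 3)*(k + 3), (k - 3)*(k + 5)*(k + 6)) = k - 3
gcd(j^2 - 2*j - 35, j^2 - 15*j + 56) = j - 7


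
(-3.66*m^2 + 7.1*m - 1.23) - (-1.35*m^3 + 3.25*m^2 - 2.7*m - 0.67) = 1.35*m^3 - 6.91*m^2 + 9.8*m - 0.56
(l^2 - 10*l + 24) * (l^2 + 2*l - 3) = l^4 - 8*l^3 + l^2 + 78*l - 72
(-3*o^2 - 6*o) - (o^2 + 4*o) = -4*o^2 - 10*o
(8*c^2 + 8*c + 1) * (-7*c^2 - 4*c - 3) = -56*c^4 - 88*c^3 - 63*c^2 - 28*c - 3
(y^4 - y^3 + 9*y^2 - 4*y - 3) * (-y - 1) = -y^5 - 8*y^3 - 5*y^2 + 7*y + 3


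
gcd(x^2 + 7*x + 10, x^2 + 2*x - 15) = x + 5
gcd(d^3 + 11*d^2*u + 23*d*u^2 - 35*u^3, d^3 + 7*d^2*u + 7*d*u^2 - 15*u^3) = -d^2 - 4*d*u + 5*u^2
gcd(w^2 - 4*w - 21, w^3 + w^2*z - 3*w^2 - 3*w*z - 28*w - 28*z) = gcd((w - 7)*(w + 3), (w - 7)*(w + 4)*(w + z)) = w - 7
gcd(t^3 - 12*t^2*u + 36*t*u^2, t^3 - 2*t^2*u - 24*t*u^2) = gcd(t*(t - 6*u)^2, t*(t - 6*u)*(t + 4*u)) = t^2 - 6*t*u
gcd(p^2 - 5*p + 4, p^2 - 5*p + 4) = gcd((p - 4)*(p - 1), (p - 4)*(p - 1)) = p^2 - 5*p + 4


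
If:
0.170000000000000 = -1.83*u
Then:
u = -0.09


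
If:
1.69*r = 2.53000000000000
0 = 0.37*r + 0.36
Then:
No Solution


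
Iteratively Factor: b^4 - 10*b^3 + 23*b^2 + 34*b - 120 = (b - 5)*(b^3 - 5*b^2 - 2*b + 24) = (b - 5)*(b - 3)*(b^2 - 2*b - 8) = (b - 5)*(b - 4)*(b - 3)*(b + 2)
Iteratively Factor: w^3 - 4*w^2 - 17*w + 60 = (w + 4)*(w^2 - 8*w + 15) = (w - 5)*(w + 4)*(w - 3)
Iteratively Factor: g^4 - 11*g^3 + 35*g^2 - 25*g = (g - 5)*(g^3 - 6*g^2 + 5*g) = g*(g - 5)*(g^2 - 6*g + 5) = g*(g - 5)^2*(g - 1)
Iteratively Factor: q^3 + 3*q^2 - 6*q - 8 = (q + 4)*(q^2 - q - 2) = (q - 2)*(q + 4)*(q + 1)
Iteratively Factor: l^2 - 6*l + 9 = (l - 3)*(l - 3)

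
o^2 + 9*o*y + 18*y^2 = (o + 3*y)*(o + 6*y)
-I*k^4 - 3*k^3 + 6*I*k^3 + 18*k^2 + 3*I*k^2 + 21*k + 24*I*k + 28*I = (k - 7)*(k - 4*I)*(k + I)*(-I*k - I)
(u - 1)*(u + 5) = u^2 + 4*u - 5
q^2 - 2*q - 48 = (q - 8)*(q + 6)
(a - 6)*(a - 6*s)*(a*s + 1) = a^3*s - 6*a^2*s^2 - 6*a^2*s + a^2 + 36*a*s^2 - 6*a*s - 6*a + 36*s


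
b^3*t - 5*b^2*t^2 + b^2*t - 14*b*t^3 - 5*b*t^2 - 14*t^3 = (b - 7*t)*(b + 2*t)*(b*t + t)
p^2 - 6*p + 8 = (p - 4)*(p - 2)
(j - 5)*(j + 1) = j^2 - 4*j - 5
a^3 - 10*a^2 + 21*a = a*(a - 7)*(a - 3)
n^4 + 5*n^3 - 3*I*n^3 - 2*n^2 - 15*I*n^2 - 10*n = n*(n + 5)*(n - 2*I)*(n - I)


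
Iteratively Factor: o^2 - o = (o - 1)*(o)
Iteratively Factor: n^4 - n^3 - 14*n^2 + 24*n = (n + 4)*(n^3 - 5*n^2 + 6*n) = (n - 3)*(n + 4)*(n^2 - 2*n) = (n - 3)*(n - 2)*(n + 4)*(n)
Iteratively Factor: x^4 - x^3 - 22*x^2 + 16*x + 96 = (x + 4)*(x^3 - 5*x^2 - 2*x + 24) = (x + 2)*(x + 4)*(x^2 - 7*x + 12) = (x - 4)*(x + 2)*(x + 4)*(x - 3)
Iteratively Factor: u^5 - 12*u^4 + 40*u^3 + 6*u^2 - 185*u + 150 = (u + 2)*(u^4 - 14*u^3 + 68*u^2 - 130*u + 75) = (u - 1)*(u + 2)*(u^3 - 13*u^2 + 55*u - 75) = (u - 3)*(u - 1)*(u + 2)*(u^2 - 10*u + 25) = (u - 5)*(u - 3)*(u - 1)*(u + 2)*(u - 5)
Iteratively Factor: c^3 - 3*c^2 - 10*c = (c)*(c^2 - 3*c - 10) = c*(c - 5)*(c + 2)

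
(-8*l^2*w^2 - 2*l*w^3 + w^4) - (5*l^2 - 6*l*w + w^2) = -8*l^2*w^2 - 5*l^2 - 2*l*w^3 + 6*l*w + w^4 - w^2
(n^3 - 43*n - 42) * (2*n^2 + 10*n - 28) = 2*n^5 + 10*n^4 - 114*n^3 - 514*n^2 + 784*n + 1176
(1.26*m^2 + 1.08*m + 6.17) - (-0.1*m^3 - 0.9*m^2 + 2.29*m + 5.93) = 0.1*m^3 + 2.16*m^2 - 1.21*m + 0.24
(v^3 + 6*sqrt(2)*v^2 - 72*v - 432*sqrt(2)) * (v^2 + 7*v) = v^5 + 7*v^4 + 6*sqrt(2)*v^4 - 72*v^3 + 42*sqrt(2)*v^3 - 432*sqrt(2)*v^2 - 504*v^2 - 3024*sqrt(2)*v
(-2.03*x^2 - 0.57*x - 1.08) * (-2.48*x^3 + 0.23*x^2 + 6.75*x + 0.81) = 5.0344*x^5 + 0.9467*x^4 - 11.1552*x^3 - 5.7402*x^2 - 7.7517*x - 0.8748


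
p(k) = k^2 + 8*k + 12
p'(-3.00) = 2.00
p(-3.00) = -3.00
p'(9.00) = 26.00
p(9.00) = 165.00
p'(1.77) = 11.54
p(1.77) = 29.29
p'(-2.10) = 3.80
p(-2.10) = -0.39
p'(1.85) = 11.70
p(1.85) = 30.22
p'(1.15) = 10.30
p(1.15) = 22.52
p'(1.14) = 10.28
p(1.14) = 22.42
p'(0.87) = 9.74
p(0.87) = 19.72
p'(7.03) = 22.06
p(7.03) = 117.66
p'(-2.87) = 2.26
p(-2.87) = -2.72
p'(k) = 2*k + 8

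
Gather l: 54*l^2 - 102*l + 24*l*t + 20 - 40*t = 54*l^2 + l*(24*t - 102) - 40*t + 20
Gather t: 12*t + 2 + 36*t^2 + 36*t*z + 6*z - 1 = 36*t^2 + t*(36*z + 12) + 6*z + 1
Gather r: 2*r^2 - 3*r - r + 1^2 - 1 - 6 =2*r^2 - 4*r - 6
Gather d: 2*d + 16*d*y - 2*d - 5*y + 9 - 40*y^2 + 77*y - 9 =16*d*y - 40*y^2 + 72*y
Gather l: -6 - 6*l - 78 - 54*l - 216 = -60*l - 300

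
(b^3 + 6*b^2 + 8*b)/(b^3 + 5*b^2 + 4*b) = (b + 2)/(b + 1)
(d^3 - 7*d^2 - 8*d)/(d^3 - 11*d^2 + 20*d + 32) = d/(d - 4)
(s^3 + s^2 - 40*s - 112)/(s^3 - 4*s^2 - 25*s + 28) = (s + 4)/(s - 1)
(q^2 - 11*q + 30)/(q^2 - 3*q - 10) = (q - 6)/(q + 2)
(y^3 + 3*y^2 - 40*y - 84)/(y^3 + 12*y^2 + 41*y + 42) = (y - 6)/(y + 3)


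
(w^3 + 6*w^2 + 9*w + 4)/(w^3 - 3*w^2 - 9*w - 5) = (w + 4)/(w - 5)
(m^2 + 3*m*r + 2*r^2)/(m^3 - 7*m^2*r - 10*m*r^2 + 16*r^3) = (m + r)/(m^2 - 9*m*r + 8*r^2)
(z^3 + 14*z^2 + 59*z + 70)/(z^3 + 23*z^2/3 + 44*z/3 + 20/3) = 3*(z + 7)/(3*z + 2)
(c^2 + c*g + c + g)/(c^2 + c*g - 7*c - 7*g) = (c + 1)/(c - 7)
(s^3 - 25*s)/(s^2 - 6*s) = (s^2 - 25)/(s - 6)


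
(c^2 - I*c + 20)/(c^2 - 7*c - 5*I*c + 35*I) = (c + 4*I)/(c - 7)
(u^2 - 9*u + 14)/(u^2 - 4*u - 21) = (u - 2)/(u + 3)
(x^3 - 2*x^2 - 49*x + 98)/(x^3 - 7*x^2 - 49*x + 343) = (x - 2)/(x - 7)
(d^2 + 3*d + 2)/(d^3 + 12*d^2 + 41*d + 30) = (d + 2)/(d^2 + 11*d + 30)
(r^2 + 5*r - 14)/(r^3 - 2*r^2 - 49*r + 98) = 1/(r - 7)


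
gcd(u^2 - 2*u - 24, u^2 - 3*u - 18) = u - 6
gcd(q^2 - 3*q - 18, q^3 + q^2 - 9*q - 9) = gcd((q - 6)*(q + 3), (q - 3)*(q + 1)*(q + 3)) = q + 3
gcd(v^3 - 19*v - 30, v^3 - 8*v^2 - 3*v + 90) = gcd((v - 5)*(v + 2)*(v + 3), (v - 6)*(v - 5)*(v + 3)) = v^2 - 2*v - 15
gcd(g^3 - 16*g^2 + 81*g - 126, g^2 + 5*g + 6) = 1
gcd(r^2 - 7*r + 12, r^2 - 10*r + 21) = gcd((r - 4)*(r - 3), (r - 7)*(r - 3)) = r - 3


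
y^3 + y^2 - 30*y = y*(y - 5)*(y + 6)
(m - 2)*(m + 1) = m^2 - m - 2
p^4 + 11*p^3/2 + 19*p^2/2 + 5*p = p*(p + 1)*(p + 2)*(p + 5/2)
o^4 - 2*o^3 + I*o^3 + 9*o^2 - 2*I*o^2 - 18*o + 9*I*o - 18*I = (o - 2)*(o - 3*I)*(o + I)*(o + 3*I)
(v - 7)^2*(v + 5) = v^3 - 9*v^2 - 21*v + 245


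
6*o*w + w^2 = w*(6*o + w)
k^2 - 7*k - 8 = (k - 8)*(k + 1)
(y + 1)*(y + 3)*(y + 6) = y^3 + 10*y^2 + 27*y + 18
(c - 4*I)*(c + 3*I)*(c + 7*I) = c^3 + 6*I*c^2 + 19*c + 84*I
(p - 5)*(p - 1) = p^2 - 6*p + 5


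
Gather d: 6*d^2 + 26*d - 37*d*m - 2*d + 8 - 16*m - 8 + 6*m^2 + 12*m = 6*d^2 + d*(24 - 37*m) + 6*m^2 - 4*m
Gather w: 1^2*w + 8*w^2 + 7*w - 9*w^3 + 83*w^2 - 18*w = -9*w^3 + 91*w^2 - 10*w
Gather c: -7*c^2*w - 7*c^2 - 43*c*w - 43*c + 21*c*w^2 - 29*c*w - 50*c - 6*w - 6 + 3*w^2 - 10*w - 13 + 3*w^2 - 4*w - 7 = c^2*(-7*w - 7) + c*(21*w^2 - 72*w - 93) + 6*w^2 - 20*w - 26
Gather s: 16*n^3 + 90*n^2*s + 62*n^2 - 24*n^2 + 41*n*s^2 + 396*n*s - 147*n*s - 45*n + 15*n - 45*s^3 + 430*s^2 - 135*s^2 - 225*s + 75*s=16*n^3 + 38*n^2 - 30*n - 45*s^3 + s^2*(41*n + 295) + s*(90*n^2 + 249*n - 150)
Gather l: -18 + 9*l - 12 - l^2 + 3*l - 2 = -l^2 + 12*l - 32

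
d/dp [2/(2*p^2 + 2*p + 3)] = 4*(-2*p - 1)/(2*p^2 + 2*p + 3)^2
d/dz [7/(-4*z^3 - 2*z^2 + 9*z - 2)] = 7*(12*z^2 + 4*z - 9)/(4*z^3 + 2*z^2 - 9*z + 2)^2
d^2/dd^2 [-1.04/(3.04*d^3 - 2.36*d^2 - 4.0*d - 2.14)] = ((18.9696*d - 4.9088)*(-3.04*d^3 + 2.36*d^2 + 4.0*d + 2.14) + 1.04*(-18.24*d^2 + 9.44*d + 8.0)*(-9.12*d^2 + 4.72*d + 4.0))/(-3.04*d^3 + 2.36*d^2 + 4.0*d + 2.14)^3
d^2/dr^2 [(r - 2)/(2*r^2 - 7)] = 4*(8*r^2*(r - 2) + (2 - 3*r)*(2*r^2 - 7))/(2*r^2 - 7)^3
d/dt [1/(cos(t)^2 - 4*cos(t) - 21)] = 2*(cos(t) - 2)*sin(t)/(sin(t)^2 + 4*cos(t) + 20)^2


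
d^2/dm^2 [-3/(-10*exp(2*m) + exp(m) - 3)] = 3*((1 - 40*exp(m))*(10*exp(2*m) - exp(m) + 3) + 2*(20*exp(m) - 1)^2*exp(m))*exp(m)/(10*exp(2*m) - exp(m) + 3)^3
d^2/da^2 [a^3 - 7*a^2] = 6*a - 14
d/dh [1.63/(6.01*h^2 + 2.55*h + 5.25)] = (-19.5926*h - 4.1565)/(6.01*h^2 + 2.55*h + 5.25)^2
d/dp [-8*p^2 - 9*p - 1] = -16*p - 9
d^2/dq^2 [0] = 0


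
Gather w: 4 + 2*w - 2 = 2*w + 2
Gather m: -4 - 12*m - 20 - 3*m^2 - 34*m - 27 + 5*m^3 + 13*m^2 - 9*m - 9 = 5*m^3 + 10*m^2 - 55*m - 60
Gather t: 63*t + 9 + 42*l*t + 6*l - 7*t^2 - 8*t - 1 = 6*l - 7*t^2 + t*(42*l + 55) + 8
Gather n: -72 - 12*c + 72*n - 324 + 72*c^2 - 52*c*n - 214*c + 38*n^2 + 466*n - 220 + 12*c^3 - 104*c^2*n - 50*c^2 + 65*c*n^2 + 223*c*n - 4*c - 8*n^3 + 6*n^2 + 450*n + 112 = 12*c^3 + 22*c^2 - 230*c - 8*n^3 + n^2*(65*c + 44) + n*(-104*c^2 + 171*c + 988) - 504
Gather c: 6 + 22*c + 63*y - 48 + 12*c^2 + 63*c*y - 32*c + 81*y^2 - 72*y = 12*c^2 + c*(63*y - 10) + 81*y^2 - 9*y - 42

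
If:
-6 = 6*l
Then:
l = -1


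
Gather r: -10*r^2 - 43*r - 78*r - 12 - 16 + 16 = -10*r^2 - 121*r - 12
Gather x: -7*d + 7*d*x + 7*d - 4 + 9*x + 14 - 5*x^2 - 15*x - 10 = -5*x^2 + x*(7*d - 6)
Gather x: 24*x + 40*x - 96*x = -32*x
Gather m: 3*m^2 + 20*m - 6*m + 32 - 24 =3*m^2 + 14*m + 8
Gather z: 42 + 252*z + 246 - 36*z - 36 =216*z + 252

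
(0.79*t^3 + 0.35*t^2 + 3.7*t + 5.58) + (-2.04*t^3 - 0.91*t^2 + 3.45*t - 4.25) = -1.25*t^3 - 0.56*t^2 + 7.15*t + 1.33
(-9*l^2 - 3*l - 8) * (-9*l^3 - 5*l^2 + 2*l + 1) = 81*l^5 + 72*l^4 + 69*l^3 + 25*l^2 - 19*l - 8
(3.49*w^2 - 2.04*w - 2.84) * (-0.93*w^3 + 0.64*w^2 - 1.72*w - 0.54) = -3.2457*w^5 + 4.1308*w^4 - 4.6672*w^3 - 0.1934*w^2 + 5.9864*w + 1.5336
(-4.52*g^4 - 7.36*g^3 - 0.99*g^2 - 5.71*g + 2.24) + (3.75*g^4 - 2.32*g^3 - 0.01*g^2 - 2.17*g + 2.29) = -0.77*g^4 - 9.68*g^3 - 1.0*g^2 - 7.88*g + 4.53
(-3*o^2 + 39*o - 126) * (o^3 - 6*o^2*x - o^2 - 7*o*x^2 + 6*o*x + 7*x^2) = -3*o^5 + 18*o^4*x + 42*o^4 + 21*o^3*x^2 - 252*o^3*x - 165*o^3 - 294*o^2*x^2 + 990*o^2*x + 126*o^2 + 1155*o*x^2 - 756*o*x - 882*x^2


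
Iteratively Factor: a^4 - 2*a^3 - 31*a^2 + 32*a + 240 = (a - 4)*(a^3 + 2*a^2 - 23*a - 60) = (a - 5)*(a - 4)*(a^2 + 7*a + 12) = (a - 5)*(a - 4)*(a + 4)*(a + 3)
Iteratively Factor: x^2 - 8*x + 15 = (x - 3)*(x - 5)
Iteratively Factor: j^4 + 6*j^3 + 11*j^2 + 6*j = (j + 3)*(j^3 + 3*j^2 + 2*j) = (j + 1)*(j + 3)*(j^2 + 2*j) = (j + 1)*(j + 2)*(j + 3)*(j)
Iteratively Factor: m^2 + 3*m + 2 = (m + 1)*(m + 2)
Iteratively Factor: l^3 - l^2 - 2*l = (l + 1)*(l^2 - 2*l) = (l - 2)*(l + 1)*(l)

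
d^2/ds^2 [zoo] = 0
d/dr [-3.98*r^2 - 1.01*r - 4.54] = -7.96*r - 1.01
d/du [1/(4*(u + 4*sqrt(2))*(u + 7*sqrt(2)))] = (-2*u - 11*sqrt(2))/(4*(u^4 + 22*sqrt(2)*u^3 + 354*u^2 + 1232*sqrt(2)*u + 3136))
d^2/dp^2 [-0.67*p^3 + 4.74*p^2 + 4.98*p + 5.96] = 9.48 - 4.02*p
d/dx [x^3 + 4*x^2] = x*(3*x + 8)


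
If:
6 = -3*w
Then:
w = -2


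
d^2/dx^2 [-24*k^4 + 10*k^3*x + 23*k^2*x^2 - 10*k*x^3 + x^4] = 46*k^2 - 60*k*x + 12*x^2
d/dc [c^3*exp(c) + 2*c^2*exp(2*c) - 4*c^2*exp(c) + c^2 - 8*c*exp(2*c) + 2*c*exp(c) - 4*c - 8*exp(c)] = c^3*exp(c) + 4*c^2*exp(2*c) - c^2*exp(c) - 12*c*exp(2*c) - 6*c*exp(c) + 2*c - 8*exp(2*c) - 6*exp(c) - 4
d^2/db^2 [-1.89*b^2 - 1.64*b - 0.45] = -3.78000000000000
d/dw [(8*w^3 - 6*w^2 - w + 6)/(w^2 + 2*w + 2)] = (8*w^4 + 32*w^3 + 37*w^2 - 36*w - 14)/(w^4 + 4*w^3 + 8*w^2 + 8*w + 4)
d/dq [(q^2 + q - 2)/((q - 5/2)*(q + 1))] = 2*(-5*q^2 - 2*q - 11)/(4*q^4 - 12*q^3 - 11*q^2 + 30*q + 25)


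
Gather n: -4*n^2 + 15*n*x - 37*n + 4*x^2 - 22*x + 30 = -4*n^2 + n*(15*x - 37) + 4*x^2 - 22*x + 30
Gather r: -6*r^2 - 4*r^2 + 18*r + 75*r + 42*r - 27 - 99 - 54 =-10*r^2 + 135*r - 180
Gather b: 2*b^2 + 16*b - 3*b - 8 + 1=2*b^2 + 13*b - 7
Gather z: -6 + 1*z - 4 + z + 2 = 2*z - 8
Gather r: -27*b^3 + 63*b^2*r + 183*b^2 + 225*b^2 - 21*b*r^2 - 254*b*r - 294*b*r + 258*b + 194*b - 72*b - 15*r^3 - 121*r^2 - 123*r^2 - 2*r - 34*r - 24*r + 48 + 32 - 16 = -27*b^3 + 408*b^2 + 380*b - 15*r^3 + r^2*(-21*b - 244) + r*(63*b^2 - 548*b - 60) + 64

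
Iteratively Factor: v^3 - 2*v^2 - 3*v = (v)*(v^2 - 2*v - 3) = v*(v + 1)*(v - 3)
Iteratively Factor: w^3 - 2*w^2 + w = (w - 1)*(w^2 - w) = (w - 1)^2*(w)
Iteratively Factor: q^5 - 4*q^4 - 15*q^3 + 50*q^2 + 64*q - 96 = (q - 4)*(q^4 - 15*q^2 - 10*q + 24) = (q - 4)*(q - 1)*(q^3 + q^2 - 14*q - 24) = (q - 4)*(q - 1)*(q + 2)*(q^2 - q - 12) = (q - 4)^2*(q - 1)*(q + 2)*(q + 3)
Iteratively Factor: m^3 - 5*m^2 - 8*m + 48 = (m - 4)*(m^2 - m - 12) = (m - 4)^2*(m + 3)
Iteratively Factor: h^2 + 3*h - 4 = (h + 4)*(h - 1)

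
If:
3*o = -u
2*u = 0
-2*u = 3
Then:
No Solution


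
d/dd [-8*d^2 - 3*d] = -16*d - 3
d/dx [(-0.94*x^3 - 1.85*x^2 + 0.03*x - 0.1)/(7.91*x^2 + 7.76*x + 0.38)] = (-7.4354*x^4 - 14.5888*x^3 - 15.6649*x^2 + 0.176*x + 0.7874)/(62.5681*x^4 + 122.7632*x^3 + 66.2292*x^2 + 5.8976*x + 0.1444)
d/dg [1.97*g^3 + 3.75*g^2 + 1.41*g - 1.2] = 5.91*g^2 + 7.5*g + 1.41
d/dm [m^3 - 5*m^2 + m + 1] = 3*m^2 - 10*m + 1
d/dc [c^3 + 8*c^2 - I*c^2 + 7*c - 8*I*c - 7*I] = 3*c^2 + 2*c*(8 - I) + 7 - 8*I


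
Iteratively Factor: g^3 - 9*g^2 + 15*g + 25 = (g - 5)*(g^2 - 4*g - 5) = (g - 5)^2*(g + 1)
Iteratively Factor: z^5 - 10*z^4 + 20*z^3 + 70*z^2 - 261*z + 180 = (z - 4)*(z^4 - 6*z^3 - 4*z^2 + 54*z - 45) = (z - 4)*(z - 3)*(z^3 - 3*z^2 - 13*z + 15) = (z - 4)*(z - 3)*(z + 3)*(z^2 - 6*z + 5) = (z - 4)*(z - 3)*(z - 1)*(z + 3)*(z - 5)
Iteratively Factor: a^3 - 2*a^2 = (a)*(a^2 - 2*a) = a^2*(a - 2)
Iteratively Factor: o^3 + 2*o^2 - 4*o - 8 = (o + 2)*(o^2 - 4) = (o + 2)^2*(o - 2)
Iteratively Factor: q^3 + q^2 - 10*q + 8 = (q + 4)*(q^2 - 3*q + 2) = (q - 1)*(q + 4)*(q - 2)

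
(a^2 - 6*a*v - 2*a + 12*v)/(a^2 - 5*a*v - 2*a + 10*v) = (-a + 6*v)/(-a + 5*v)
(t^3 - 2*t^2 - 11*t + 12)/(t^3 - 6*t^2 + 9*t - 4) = (t + 3)/(t - 1)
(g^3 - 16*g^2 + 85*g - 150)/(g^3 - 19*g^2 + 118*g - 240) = (g - 5)/(g - 8)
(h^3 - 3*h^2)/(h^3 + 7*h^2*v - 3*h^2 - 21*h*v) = h/(h + 7*v)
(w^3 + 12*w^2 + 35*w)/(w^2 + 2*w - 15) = w*(w + 7)/(w - 3)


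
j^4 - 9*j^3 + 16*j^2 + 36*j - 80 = (j - 5)*(j - 4)*(j - 2)*(j + 2)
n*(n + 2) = n^2 + 2*n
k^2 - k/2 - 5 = (k - 5/2)*(k + 2)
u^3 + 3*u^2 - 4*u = u*(u - 1)*(u + 4)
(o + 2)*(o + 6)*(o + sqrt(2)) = o^3 + sqrt(2)*o^2 + 8*o^2 + 8*sqrt(2)*o + 12*o + 12*sqrt(2)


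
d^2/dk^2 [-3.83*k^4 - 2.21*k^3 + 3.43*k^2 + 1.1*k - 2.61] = -45.96*k^2 - 13.26*k + 6.86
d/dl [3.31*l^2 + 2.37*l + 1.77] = 6.62*l + 2.37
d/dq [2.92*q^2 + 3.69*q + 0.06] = 5.84*q + 3.69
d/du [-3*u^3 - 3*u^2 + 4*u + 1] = -9*u^2 - 6*u + 4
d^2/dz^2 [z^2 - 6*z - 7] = 2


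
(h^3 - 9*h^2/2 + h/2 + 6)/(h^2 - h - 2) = (h^2 - 11*h/2 + 6)/(h - 2)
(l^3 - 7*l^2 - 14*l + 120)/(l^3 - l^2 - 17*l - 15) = (l^2 - 2*l - 24)/(l^2 + 4*l + 3)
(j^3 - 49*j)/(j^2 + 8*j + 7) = j*(j - 7)/(j + 1)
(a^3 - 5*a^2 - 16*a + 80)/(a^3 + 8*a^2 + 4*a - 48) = (a^2 - 9*a + 20)/(a^2 + 4*a - 12)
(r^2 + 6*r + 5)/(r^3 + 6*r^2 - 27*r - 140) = (r^2 + 6*r + 5)/(r^3 + 6*r^2 - 27*r - 140)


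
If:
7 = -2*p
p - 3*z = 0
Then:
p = -7/2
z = -7/6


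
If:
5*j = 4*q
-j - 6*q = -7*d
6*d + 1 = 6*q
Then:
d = 17/3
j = 14/3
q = 35/6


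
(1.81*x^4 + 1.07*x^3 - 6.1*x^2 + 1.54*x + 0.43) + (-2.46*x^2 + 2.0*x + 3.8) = 1.81*x^4 + 1.07*x^3 - 8.56*x^2 + 3.54*x + 4.23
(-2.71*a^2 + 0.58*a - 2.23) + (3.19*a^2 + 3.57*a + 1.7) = 0.48*a^2 + 4.15*a - 0.53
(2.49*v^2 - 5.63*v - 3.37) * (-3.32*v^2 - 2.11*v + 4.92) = -8.2668*v^4 + 13.4377*v^3 + 35.3185*v^2 - 20.5889*v - 16.5804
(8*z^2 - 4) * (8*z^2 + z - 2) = 64*z^4 + 8*z^3 - 48*z^2 - 4*z + 8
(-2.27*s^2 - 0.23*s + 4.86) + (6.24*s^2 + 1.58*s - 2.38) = 3.97*s^2 + 1.35*s + 2.48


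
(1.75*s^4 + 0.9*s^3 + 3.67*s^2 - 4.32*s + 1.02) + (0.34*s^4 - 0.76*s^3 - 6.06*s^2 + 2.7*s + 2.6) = 2.09*s^4 + 0.14*s^3 - 2.39*s^2 - 1.62*s + 3.62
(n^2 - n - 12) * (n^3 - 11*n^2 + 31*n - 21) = n^5 - 12*n^4 + 30*n^3 + 80*n^2 - 351*n + 252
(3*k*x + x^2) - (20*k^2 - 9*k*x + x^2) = -20*k^2 + 12*k*x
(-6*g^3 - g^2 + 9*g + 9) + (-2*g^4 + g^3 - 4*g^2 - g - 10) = -2*g^4 - 5*g^3 - 5*g^2 + 8*g - 1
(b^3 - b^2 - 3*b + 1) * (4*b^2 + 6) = 4*b^5 - 4*b^4 - 6*b^3 - 2*b^2 - 18*b + 6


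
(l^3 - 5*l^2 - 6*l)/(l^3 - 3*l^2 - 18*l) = (l + 1)/(l + 3)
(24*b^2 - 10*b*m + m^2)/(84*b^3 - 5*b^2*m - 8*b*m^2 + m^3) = (6*b - m)/(21*b^2 + 4*b*m - m^2)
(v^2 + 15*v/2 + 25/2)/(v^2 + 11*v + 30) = (v + 5/2)/(v + 6)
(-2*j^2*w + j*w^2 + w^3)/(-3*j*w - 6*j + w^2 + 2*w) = w*(2*j^2 - j*w - w^2)/(3*j*w + 6*j - w^2 - 2*w)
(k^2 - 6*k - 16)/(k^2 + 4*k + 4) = (k - 8)/(k + 2)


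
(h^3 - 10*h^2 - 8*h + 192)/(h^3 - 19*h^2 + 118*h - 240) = (h + 4)/(h - 5)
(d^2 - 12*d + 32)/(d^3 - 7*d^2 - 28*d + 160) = 1/(d + 5)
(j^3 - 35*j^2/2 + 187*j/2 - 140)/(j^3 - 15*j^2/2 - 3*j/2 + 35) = (j - 8)/(j + 2)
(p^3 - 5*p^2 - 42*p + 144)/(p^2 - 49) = (p^3 - 5*p^2 - 42*p + 144)/(p^2 - 49)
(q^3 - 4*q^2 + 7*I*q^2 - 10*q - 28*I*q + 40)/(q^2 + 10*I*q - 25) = (q^2 + 2*q*(-2 + I) - 8*I)/(q + 5*I)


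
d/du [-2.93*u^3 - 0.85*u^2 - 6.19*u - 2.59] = -8.79*u^2 - 1.7*u - 6.19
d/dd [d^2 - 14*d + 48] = 2*d - 14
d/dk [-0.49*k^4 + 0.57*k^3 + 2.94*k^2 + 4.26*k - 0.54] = -1.96*k^3 + 1.71*k^2 + 5.88*k + 4.26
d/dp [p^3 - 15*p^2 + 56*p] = 3*p^2 - 30*p + 56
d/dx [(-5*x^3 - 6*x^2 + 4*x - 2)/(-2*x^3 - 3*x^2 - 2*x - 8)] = 3*(x^4 + 12*x^3 + 44*x^2 + 28*x - 12)/(4*x^6 + 12*x^5 + 17*x^4 + 44*x^3 + 52*x^2 + 32*x + 64)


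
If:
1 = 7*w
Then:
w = 1/7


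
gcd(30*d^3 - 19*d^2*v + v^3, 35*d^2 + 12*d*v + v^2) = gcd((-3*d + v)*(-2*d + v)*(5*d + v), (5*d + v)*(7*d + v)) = 5*d + v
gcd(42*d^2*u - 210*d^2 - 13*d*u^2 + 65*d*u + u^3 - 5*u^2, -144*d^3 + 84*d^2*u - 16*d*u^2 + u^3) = -6*d + u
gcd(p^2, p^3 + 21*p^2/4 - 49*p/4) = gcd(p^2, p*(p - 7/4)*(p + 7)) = p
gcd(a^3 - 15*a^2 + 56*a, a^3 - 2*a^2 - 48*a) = a^2 - 8*a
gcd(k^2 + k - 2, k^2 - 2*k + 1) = k - 1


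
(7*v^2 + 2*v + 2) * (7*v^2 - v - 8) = 49*v^4 + 7*v^3 - 44*v^2 - 18*v - 16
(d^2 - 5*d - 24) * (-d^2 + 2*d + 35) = -d^4 + 7*d^3 + 49*d^2 - 223*d - 840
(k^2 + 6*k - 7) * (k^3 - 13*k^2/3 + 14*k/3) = k^5 + 5*k^4/3 - 85*k^3/3 + 175*k^2/3 - 98*k/3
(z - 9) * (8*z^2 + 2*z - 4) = 8*z^3 - 70*z^2 - 22*z + 36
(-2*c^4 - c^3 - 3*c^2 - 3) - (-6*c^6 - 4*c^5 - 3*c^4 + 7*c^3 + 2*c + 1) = 6*c^6 + 4*c^5 + c^4 - 8*c^3 - 3*c^2 - 2*c - 4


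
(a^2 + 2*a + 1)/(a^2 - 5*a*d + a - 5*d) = (a + 1)/(a - 5*d)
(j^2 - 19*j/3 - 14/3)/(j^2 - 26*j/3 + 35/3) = (3*j + 2)/(3*j - 5)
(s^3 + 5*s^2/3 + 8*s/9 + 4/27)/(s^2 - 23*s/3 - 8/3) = (9*s^2 + 12*s + 4)/(9*(s - 8))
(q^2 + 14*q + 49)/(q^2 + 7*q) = (q + 7)/q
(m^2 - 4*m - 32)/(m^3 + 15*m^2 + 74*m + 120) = (m - 8)/(m^2 + 11*m + 30)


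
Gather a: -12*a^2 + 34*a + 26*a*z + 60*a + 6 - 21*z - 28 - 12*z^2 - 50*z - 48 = -12*a^2 + a*(26*z + 94) - 12*z^2 - 71*z - 70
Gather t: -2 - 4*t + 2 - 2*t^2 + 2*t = -2*t^2 - 2*t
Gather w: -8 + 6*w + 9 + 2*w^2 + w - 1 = 2*w^2 + 7*w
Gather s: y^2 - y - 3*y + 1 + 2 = y^2 - 4*y + 3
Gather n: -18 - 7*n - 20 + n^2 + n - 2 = n^2 - 6*n - 40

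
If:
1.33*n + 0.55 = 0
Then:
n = -0.41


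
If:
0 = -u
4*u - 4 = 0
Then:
No Solution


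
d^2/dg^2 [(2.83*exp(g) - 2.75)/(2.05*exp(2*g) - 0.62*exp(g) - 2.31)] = (11.893075*exp(4*g) - 42.63057*exp(3*g) + 90.89454*exp(2*g) - 57.200726*exp(g) + 19.039713)*exp(g)/(8.615125*exp(6*g) - 7.81665*exp(5*g) - 26.759265*exp(4*g) + 17.377732*exp(3*g) + 30.153123*exp(2*g) - 9.925146*exp(g) - 12.326391)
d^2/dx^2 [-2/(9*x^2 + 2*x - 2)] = 4*(81*x^2 + 18*x - 4*(9*x + 1)^2 - 18)/(9*x^2 + 2*x - 2)^3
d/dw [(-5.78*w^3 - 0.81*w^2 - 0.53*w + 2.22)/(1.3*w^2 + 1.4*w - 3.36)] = (-7.514*w^4 - 16.184*w^3 + 57.8174*w^2 - 0.328800000000001*w - 1.3272)/(1.69*w^4 + 3.64*w^3 - 6.776*w^2 - 9.408*w + 11.2896)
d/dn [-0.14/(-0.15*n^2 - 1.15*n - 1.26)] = (-0.042*n - 0.161)/(0.15*n^2 + 1.15*n + 1.26)^2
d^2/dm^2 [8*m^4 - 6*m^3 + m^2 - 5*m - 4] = 96*m^2 - 36*m + 2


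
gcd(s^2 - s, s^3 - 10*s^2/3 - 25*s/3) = s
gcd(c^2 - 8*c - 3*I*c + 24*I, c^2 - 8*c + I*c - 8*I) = c - 8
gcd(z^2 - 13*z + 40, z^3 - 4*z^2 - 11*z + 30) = z - 5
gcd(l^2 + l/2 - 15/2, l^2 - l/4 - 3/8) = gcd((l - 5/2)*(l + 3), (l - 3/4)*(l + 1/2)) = 1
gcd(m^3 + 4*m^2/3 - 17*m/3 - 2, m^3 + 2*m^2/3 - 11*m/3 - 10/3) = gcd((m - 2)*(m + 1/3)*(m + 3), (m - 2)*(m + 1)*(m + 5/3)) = m - 2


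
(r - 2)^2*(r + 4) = r^3 - 12*r + 16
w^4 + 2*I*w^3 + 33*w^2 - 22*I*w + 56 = (w - 4*I)*(w - 2*I)*(w + I)*(w + 7*I)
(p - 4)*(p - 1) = p^2 - 5*p + 4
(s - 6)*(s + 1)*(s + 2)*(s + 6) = s^4 + 3*s^3 - 34*s^2 - 108*s - 72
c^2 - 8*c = c*(c - 8)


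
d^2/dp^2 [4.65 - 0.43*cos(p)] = 0.43*cos(p)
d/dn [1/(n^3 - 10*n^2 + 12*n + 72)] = (-3*n^2 + 20*n - 12)/(n^3 - 10*n^2 + 12*n + 72)^2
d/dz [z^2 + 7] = 2*z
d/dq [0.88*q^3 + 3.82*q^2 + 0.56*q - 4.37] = 2.64*q^2 + 7.64*q + 0.56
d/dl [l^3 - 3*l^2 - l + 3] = 3*l^2 - 6*l - 1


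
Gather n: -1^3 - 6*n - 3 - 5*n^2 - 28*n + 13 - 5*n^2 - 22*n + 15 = -10*n^2 - 56*n + 24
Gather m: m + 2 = m + 2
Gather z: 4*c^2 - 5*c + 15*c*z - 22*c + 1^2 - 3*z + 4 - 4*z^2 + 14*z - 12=4*c^2 - 27*c - 4*z^2 + z*(15*c + 11) - 7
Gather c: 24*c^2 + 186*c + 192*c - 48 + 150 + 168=24*c^2 + 378*c + 270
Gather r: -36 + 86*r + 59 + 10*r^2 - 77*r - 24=10*r^2 + 9*r - 1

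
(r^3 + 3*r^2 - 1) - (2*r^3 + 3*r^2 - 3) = 2 - r^3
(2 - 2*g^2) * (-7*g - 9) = 14*g^3 + 18*g^2 - 14*g - 18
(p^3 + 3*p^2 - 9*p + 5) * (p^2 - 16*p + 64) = p^5 - 13*p^4 + 7*p^3 + 341*p^2 - 656*p + 320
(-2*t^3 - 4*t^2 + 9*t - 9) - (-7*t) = -2*t^3 - 4*t^2 + 16*t - 9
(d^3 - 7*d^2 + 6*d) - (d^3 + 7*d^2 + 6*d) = -14*d^2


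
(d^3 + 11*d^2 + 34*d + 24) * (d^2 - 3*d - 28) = d^5 + 8*d^4 - 27*d^3 - 386*d^2 - 1024*d - 672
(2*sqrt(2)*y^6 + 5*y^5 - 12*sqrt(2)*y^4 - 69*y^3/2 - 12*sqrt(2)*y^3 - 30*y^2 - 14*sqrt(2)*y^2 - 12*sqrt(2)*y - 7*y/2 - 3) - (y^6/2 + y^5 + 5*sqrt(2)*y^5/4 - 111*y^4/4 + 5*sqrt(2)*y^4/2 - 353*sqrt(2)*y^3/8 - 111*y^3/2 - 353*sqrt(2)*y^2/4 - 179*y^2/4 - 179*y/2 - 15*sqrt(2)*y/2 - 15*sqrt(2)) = -y^6/2 + 2*sqrt(2)*y^6 - 5*sqrt(2)*y^5/4 + 4*y^5 - 29*sqrt(2)*y^4/2 + 111*y^4/4 + 21*y^3 + 257*sqrt(2)*y^3/8 + 59*y^2/4 + 297*sqrt(2)*y^2/4 - 9*sqrt(2)*y/2 + 86*y - 3 + 15*sqrt(2)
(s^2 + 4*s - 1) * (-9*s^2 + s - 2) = -9*s^4 - 35*s^3 + 11*s^2 - 9*s + 2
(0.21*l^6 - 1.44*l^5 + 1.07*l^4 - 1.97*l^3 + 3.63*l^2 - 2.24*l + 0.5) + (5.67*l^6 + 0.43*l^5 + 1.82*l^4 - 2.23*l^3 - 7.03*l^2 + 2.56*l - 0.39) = 5.88*l^6 - 1.01*l^5 + 2.89*l^4 - 4.2*l^3 - 3.4*l^2 + 0.32*l + 0.11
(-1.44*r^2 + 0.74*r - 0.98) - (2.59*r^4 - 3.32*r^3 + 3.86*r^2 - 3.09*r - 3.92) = -2.59*r^4 + 3.32*r^3 - 5.3*r^2 + 3.83*r + 2.94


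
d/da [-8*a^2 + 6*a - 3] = 6 - 16*a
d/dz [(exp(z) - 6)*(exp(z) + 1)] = (2*exp(z) - 5)*exp(z)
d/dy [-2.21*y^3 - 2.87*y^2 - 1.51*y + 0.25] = -6.63*y^2 - 5.74*y - 1.51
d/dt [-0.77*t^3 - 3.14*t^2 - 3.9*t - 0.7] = -2.31*t^2 - 6.28*t - 3.9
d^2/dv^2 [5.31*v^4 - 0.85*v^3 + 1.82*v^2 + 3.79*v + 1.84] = 63.72*v^2 - 5.1*v + 3.64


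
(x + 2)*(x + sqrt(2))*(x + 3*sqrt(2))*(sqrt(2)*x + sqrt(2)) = sqrt(2)*x^4 + 3*sqrt(2)*x^3 + 8*x^3 + 8*sqrt(2)*x^2 + 24*x^2 + 16*x + 18*sqrt(2)*x + 12*sqrt(2)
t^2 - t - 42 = (t - 7)*(t + 6)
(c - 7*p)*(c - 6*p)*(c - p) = c^3 - 14*c^2*p + 55*c*p^2 - 42*p^3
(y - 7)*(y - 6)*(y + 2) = y^3 - 11*y^2 + 16*y + 84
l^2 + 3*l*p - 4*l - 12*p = (l - 4)*(l + 3*p)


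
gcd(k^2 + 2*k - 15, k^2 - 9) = k - 3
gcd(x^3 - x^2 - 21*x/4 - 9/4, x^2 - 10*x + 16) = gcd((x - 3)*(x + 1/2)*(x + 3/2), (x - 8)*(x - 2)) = 1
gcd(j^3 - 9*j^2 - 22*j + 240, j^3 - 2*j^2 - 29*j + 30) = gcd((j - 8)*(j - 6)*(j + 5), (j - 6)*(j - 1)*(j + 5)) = j^2 - j - 30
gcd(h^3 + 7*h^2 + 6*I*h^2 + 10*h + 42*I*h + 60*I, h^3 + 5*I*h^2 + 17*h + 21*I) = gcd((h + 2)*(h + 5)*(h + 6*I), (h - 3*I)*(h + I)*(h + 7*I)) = 1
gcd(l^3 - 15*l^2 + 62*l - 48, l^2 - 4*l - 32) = l - 8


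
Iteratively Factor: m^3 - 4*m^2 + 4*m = (m)*(m^2 - 4*m + 4) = m*(m - 2)*(m - 2)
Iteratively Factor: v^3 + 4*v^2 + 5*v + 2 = (v + 1)*(v^2 + 3*v + 2) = (v + 1)*(v + 2)*(v + 1)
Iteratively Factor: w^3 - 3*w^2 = (w - 3)*(w^2) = w*(w - 3)*(w)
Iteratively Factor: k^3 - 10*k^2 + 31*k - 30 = (k - 5)*(k^2 - 5*k + 6) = (k - 5)*(k - 2)*(k - 3)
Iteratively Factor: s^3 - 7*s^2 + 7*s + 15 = (s + 1)*(s^2 - 8*s + 15) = (s - 3)*(s + 1)*(s - 5)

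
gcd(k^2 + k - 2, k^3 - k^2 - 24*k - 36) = k + 2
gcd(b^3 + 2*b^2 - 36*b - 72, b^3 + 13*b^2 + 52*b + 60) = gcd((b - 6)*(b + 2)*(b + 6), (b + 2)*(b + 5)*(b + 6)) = b^2 + 8*b + 12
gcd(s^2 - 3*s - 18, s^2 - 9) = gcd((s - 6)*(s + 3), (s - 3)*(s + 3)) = s + 3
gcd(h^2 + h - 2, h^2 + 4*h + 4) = h + 2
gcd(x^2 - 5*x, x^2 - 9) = 1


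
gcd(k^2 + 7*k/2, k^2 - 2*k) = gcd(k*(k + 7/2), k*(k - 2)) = k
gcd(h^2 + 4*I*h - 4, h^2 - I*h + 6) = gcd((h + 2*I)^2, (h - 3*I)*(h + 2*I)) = h + 2*I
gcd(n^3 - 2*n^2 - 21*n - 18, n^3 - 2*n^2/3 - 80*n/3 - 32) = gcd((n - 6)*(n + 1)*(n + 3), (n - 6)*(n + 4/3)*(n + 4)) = n - 6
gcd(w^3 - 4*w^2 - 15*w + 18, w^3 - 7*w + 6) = w^2 + 2*w - 3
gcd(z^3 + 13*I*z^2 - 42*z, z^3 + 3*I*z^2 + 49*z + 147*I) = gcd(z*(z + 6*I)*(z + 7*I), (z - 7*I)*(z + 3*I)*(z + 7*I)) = z + 7*I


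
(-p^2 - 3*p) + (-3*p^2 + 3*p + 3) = 3 - 4*p^2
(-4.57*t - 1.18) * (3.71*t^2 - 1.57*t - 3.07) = -16.9547*t^3 + 2.7971*t^2 + 15.8825*t + 3.6226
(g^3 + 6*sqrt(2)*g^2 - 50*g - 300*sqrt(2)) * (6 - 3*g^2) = -3*g^5 - 18*sqrt(2)*g^4 + 156*g^3 + 936*sqrt(2)*g^2 - 300*g - 1800*sqrt(2)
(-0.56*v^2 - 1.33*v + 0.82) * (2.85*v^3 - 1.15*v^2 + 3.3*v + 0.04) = -1.596*v^5 - 3.1465*v^4 + 2.0185*v^3 - 5.3544*v^2 + 2.6528*v + 0.0328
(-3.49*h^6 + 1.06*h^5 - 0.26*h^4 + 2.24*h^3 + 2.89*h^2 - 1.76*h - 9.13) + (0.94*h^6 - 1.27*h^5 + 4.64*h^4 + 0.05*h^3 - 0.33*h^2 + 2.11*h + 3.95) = -2.55*h^6 - 0.21*h^5 + 4.38*h^4 + 2.29*h^3 + 2.56*h^2 + 0.35*h - 5.18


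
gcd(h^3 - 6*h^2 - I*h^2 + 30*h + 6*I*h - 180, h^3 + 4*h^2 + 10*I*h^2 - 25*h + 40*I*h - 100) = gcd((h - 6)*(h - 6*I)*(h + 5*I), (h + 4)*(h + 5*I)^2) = h + 5*I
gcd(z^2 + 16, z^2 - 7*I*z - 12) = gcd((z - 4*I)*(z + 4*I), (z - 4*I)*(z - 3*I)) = z - 4*I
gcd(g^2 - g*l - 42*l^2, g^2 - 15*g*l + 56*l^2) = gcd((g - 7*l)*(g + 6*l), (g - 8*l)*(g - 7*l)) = g - 7*l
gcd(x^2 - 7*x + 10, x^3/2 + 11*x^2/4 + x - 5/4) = 1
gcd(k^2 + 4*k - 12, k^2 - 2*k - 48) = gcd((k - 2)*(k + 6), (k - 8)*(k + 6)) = k + 6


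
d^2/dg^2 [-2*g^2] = -4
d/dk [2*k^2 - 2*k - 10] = 4*k - 2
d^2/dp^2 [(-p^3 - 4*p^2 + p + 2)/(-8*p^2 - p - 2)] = 6*(-37*p^3 - 190*p^2 + 4*p + 16)/(512*p^6 + 192*p^5 + 408*p^4 + 97*p^3 + 102*p^2 + 12*p + 8)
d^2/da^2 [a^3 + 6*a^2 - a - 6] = 6*a + 12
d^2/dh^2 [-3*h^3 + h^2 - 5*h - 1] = 2 - 18*h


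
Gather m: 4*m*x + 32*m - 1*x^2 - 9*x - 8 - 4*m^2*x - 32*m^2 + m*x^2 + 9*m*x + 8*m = m^2*(-4*x - 32) + m*(x^2 + 13*x + 40) - x^2 - 9*x - 8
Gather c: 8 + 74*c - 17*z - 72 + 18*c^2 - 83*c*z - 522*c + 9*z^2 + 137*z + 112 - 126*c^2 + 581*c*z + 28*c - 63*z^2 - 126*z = -108*c^2 + c*(498*z - 420) - 54*z^2 - 6*z + 48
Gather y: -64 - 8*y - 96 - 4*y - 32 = -12*y - 192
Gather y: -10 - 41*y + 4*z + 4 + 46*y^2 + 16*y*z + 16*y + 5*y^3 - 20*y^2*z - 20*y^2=5*y^3 + y^2*(26 - 20*z) + y*(16*z - 25) + 4*z - 6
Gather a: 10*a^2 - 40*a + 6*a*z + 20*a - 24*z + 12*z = 10*a^2 + a*(6*z - 20) - 12*z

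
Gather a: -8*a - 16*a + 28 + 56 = 84 - 24*a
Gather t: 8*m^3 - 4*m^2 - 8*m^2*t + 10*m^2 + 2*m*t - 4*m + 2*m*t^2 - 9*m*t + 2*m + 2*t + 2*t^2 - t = 8*m^3 + 6*m^2 - 2*m + t^2*(2*m + 2) + t*(-8*m^2 - 7*m + 1)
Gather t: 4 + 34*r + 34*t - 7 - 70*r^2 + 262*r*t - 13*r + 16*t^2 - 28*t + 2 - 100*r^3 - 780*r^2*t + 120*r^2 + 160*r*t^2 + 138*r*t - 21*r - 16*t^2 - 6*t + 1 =-100*r^3 + 50*r^2 + 160*r*t^2 + t*(-780*r^2 + 400*r)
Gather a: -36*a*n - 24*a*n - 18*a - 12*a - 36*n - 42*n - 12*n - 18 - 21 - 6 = a*(-60*n - 30) - 90*n - 45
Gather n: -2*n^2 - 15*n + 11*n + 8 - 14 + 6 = -2*n^2 - 4*n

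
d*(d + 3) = d^2 + 3*d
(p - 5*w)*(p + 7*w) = p^2 + 2*p*w - 35*w^2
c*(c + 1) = c^2 + c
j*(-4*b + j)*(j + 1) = -4*b*j^2 - 4*b*j + j^3 + j^2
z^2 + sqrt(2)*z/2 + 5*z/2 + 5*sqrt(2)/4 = (z + 5/2)*(z + sqrt(2)/2)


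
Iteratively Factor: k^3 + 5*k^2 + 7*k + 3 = (k + 1)*(k^2 + 4*k + 3) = (k + 1)^2*(k + 3)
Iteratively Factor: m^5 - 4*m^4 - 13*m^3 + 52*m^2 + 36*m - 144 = (m + 2)*(m^4 - 6*m^3 - m^2 + 54*m - 72) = (m - 4)*(m + 2)*(m^3 - 2*m^2 - 9*m + 18) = (m - 4)*(m + 2)*(m + 3)*(m^2 - 5*m + 6) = (m - 4)*(m - 2)*(m + 2)*(m + 3)*(m - 3)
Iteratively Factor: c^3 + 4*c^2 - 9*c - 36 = (c + 3)*(c^2 + c - 12) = (c - 3)*(c + 3)*(c + 4)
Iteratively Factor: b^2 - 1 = (b - 1)*(b + 1)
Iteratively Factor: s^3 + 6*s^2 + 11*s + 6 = (s + 2)*(s^2 + 4*s + 3) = (s + 2)*(s + 3)*(s + 1)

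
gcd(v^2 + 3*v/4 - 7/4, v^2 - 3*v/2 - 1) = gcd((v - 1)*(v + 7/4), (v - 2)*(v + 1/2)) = 1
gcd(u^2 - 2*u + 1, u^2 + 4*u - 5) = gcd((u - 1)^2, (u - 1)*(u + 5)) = u - 1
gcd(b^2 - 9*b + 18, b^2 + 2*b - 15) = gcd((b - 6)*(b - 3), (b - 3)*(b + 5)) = b - 3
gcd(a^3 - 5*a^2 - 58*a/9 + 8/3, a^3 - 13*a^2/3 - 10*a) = a - 6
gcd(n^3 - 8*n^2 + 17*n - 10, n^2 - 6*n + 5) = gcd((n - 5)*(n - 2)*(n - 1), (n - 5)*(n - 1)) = n^2 - 6*n + 5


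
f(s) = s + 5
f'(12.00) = 1.00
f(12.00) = 17.00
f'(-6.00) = 1.00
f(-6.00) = -1.00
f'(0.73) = 1.00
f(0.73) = 5.73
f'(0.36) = 1.00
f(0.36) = 5.36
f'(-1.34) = 1.00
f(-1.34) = 3.66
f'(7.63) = 1.00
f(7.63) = 12.63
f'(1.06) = 1.00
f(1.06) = 6.06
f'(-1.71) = 1.00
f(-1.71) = 3.29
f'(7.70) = 1.00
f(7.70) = 12.70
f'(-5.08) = 1.00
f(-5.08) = -0.08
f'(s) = 1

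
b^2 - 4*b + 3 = (b - 3)*(b - 1)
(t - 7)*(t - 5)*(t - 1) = t^3 - 13*t^2 + 47*t - 35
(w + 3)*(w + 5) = w^2 + 8*w + 15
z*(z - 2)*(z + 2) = z^3 - 4*z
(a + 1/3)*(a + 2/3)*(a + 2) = a^3 + 3*a^2 + 20*a/9 + 4/9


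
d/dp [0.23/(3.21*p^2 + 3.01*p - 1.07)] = (-1.4766*p - 0.6923)/(3.21*p^2 + 3.01*p - 1.07)^2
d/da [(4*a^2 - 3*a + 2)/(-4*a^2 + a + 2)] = 8*(-a^2 + 4*a - 1)/(16*a^4 - 8*a^3 - 15*a^2 + 4*a + 4)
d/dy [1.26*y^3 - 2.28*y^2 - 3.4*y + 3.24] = 3.78*y^2 - 4.56*y - 3.4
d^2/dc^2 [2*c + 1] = 0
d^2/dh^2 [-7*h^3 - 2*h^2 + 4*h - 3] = -42*h - 4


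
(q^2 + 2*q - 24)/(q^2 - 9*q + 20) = (q + 6)/(q - 5)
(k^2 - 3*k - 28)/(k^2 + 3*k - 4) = (k - 7)/(k - 1)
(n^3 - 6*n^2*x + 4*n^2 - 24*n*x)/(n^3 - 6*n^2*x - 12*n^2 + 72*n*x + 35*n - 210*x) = n*(n + 4)/(n^2 - 12*n + 35)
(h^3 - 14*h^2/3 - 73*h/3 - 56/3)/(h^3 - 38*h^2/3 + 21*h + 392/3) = (h + 1)/(h - 7)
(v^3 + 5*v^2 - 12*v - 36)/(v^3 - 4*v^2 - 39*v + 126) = (v + 2)/(v - 7)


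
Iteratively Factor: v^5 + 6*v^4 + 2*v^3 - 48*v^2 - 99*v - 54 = (v + 1)*(v^4 + 5*v^3 - 3*v^2 - 45*v - 54) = (v + 1)*(v + 3)*(v^3 + 2*v^2 - 9*v - 18) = (v + 1)*(v + 3)^2*(v^2 - v - 6) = (v - 3)*(v + 1)*(v + 3)^2*(v + 2)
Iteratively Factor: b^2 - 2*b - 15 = (b - 5)*(b + 3)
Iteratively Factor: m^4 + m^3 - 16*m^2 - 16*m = (m + 4)*(m^3 - 3*m^2 - 4*m) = m*(m + 4)*(m^2 - 3*m - 4) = m*(m + 1)*(m + 4)*(m - 4)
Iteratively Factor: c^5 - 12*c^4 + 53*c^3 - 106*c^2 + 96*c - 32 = (c - 1)*(c^4 - 11*c^3 + 42*c^2 - 64*c + 32) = (c - 4)*(c - 1)*(c^3 - 7*c^2 + 14*c - 8) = (c - 4)*(c - 2)*(c - 1)*(c^2 - 5*c + 4) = (c - 4)*(c - 2)*(c - 1)^2*(c - 4)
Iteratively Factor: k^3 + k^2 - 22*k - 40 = (k + 2)*(k^2 - k - 20) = (k + 2)*(k + 4)*(k - 5)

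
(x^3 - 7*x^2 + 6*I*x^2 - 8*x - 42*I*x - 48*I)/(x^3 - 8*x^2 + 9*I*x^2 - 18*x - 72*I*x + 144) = (x + 1)/(x + 3*I)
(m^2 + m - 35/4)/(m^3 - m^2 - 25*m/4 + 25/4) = (2*m + 7)/(2*m^2 + 3*m - 5)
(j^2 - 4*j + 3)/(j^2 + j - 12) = (j - 1)/(j + 4)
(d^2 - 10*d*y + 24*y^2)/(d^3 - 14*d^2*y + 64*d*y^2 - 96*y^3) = 1/(d - 4*y)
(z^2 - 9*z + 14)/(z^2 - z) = (z^2 - 9*z + 14)/(z*(z - 1))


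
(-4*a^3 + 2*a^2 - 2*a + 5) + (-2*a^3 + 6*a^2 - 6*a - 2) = -6*a^3 + 8*a^2 - 8*a + 3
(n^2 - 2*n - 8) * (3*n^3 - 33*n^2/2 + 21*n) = 3*n^5 - 45*n^4/2 + 30*n^3 + 90*n^2 - 168*n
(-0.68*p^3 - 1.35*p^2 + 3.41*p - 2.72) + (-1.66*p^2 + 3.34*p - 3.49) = -0.68*p^3 - 3.01*p^2 + 6.75*p - 6.21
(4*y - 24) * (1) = 4*y - 24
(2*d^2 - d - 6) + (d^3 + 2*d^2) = d^3 + 4*d^2 - d - 6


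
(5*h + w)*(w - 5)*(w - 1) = 5*h*w^2 - 30*h*w + 25*h + w^3 - 6*w^2 + 5*w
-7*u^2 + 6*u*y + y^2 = (-u + y)*(7*u + y)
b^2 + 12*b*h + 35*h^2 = (b + 5*h)*(b + 7*h)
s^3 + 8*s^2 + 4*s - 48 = (s - 2)*(s + 4)*(s + 6)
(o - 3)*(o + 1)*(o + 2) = o^3 - 7*o - 6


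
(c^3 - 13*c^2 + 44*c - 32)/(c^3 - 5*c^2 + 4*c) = (c - 8)/c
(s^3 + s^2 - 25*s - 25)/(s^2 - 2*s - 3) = (s^2 - 25)/(s - 3)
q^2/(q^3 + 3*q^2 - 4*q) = q/(q^2 + 3*q - 4)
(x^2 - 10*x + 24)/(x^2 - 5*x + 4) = (x - 6)/(x - 1)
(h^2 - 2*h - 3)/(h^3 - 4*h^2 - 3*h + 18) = (h + 1)/(h^2 - h - 6)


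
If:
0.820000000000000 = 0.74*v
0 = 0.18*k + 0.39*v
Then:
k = -2.40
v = 1.11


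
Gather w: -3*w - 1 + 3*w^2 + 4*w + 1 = 3*w^2 + w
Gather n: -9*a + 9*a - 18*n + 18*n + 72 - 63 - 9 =0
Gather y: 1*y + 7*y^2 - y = 7*y^2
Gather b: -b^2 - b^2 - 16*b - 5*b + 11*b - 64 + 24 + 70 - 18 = -2*b^2 - 10*b + 12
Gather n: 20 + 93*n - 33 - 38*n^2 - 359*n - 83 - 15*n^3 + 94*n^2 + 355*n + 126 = -15*n^3 + 56*n^2 + 89*n + 30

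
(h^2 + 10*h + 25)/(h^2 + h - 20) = (h + 5)/(h - 4)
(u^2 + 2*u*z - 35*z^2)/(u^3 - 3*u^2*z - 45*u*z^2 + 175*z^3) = 1/(u - 5*z)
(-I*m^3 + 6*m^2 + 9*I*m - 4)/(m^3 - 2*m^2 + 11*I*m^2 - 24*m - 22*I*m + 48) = (-I*m^3 + 6*m^2 + 9*I*m - 4)/(m^3 + m^2*(-2 + 11*I) + m*(-24 - 22*I) + 48)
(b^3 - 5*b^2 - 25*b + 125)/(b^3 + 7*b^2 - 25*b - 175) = (b - 5)/(b + 7)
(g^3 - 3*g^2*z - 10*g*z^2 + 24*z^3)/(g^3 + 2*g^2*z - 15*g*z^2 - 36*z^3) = (g - 2*z)/(g + 3*z)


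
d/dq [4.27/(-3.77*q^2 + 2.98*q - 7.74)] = (32.1958*q - 12.7246)/(3.77*q^2 - 2.98*q + 7.74)^2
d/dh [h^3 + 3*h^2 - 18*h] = 3*h^2 + 6*h - 18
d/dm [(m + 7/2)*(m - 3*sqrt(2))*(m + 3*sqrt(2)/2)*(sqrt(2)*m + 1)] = 4*sqrt(2)*m^3 - 6*m^2 + 21*sqrt(2)*m^2/2 - 21*sqrt(2)*m - 14*m - 147*sqrt(2)/4 - 9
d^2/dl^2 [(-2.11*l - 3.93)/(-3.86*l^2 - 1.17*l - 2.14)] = ((2.11*l + 3.93)*(7.72*l + 1.17)*(15.44*l + 2.34) - (48.8676*l + 35.277)*(3.86*l^2 + 1.17*l + 2.14))/(3.86*l^2 + 1.17*l + 2.14)^3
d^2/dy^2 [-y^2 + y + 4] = -2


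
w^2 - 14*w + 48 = (w - 8)*(w - 6)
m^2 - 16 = (m - 4)*(m + 4)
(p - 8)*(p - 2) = p^2 - 10*p + 16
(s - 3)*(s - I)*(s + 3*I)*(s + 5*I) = s^4 - 3*s^3 + 7*I*s^3 - 7*s^2 - 21*I*s^2 + 21*s + 15*I*s - 45*I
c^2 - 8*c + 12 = (c - 6)*(c - 2)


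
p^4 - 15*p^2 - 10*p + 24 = (p - 4)*(p - 1)*(p + 2)*(p + 3)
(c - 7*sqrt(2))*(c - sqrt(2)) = c^2 - 8*sqrt(2)*c + 14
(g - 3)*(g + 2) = g^2 - g - 6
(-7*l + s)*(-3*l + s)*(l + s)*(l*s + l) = 21*l^4*s + 21*l^4 + 11*l^3*s^2 + 11*l^3*s - 9*l^2*s^3 - 9*l^2*s^2 + l*s^4 + l*s^3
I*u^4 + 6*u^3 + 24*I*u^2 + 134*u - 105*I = (u - 7*I)*(u - 3*I)*(u + 5*I)*(I*u + 1)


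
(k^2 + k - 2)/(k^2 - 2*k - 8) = (k - 1)/(k - 4)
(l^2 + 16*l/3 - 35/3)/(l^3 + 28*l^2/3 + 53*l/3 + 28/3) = (3*l - 5)/(3*l^2 + 7*l + 4)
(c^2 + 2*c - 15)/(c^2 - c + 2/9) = 9*(c^2 + 2*c - 15)/(9*c^2 - 9*c + 2)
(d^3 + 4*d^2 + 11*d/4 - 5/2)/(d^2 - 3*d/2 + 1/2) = (d^2 + 9*d/2 + 5)/(d - 1)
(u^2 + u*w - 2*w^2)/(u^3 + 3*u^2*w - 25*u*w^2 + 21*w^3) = (u + 2*w)/(u^2 + 4*u*w - 21*w^2)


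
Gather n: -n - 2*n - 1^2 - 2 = -3*n - 3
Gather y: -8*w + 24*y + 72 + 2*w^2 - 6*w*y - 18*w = 2*w^2 - 26*w + y*(24 - 6*w) + 72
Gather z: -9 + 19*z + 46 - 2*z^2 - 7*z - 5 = -2*z^2 + 12*z + 32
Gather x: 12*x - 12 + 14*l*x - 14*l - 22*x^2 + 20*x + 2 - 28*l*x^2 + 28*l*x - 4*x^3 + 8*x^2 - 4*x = -14*l - 4*x^3 + x^2*(-28*l - 14) + x*(42*l + 28) - 10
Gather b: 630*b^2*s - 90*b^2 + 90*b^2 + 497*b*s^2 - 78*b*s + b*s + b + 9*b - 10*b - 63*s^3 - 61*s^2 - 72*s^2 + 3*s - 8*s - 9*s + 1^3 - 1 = 630*b^2*s + b*(497*s^2 - 77*s) - 63*s^3 - 133*s^2 - 14*s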